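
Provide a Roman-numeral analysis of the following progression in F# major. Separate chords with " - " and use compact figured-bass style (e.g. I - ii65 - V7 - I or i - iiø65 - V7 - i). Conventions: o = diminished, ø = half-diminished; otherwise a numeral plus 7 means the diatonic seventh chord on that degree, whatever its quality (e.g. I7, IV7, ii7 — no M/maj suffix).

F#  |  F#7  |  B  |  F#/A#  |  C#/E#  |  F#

F# has root F#, degree 1 in F# major, so I.
F#7: a dominant seventh chord on F#, the applied dominant of IV → V7/IV.
B: root B is the subdominant; major triad there is IV.
F#/A# has root F#, degree 1 in F# major, so I6.
C#/E#: major triad on C# = scale degree 5 → V6.
F#: major triad on F# = scale degree 1 → I.

I - V7/IV - IV - I6 - V6 - I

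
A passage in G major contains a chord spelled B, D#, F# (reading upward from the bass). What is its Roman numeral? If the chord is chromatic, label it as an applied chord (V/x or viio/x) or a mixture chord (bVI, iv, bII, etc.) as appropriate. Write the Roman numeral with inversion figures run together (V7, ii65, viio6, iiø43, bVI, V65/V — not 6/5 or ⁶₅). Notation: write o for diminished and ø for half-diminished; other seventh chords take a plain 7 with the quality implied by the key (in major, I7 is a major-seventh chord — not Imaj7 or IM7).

V/vi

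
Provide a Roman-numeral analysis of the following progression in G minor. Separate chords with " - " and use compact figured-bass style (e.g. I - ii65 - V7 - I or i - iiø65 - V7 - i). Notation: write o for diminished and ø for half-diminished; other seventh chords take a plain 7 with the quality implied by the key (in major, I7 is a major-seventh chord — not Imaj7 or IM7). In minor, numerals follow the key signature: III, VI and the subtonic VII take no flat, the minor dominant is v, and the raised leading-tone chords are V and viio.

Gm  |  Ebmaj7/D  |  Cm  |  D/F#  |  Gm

Gm: minor triad on G = scale degree 1 → i.
Ebmaj7/D: root Eb is the submediant; major seventh chord there is VI42.
Cm: minor triad on C = scale degree 4 → iv.
D/F#: major triad on D = scale degree 5 → V6.
Gm: root G is the tonic; minor triad there is i.

i - VI42 - iv - V6 - i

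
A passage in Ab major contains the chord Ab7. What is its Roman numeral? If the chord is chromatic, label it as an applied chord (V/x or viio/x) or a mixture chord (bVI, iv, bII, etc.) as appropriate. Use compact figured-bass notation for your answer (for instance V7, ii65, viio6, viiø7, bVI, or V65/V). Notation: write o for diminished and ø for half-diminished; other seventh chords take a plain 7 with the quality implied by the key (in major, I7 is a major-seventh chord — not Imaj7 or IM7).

The pitches Ab-C-Eb-Gb form a dominant seventh chord rooted on Ab.
Ab is not a diatonic chord root with this quality in Ab major, but it lies a perfect fifth above Db (IV), so the chord functions as an applied dominant of IV.

V7/IV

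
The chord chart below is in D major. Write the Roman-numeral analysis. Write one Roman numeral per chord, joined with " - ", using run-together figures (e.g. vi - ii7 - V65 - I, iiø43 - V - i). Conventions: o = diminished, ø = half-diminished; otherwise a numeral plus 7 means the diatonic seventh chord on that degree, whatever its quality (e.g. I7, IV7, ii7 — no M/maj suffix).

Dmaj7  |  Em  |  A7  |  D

Dmaj7 has root D, degree 1 in D major, so I7.
Em: root E is the supertonic; minor triad there is ii.
A7: dominant seventh chord on A = scale degree 5 → V7.
D has root D, degree 1 in D major, so I.

I7 - ii - V7 - I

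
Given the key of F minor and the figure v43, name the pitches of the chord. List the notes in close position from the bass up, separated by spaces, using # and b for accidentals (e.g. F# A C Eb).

In F minor, the fifth degree is C, and the diatonic chord built there is a minor seventh chord.
That chord is spelled C-Eb-G-Bb.
The figured bass 43 indicates second inversion, placing the fifth (G) in the bass: G-Bb-C-Eb.

G Bb C Eb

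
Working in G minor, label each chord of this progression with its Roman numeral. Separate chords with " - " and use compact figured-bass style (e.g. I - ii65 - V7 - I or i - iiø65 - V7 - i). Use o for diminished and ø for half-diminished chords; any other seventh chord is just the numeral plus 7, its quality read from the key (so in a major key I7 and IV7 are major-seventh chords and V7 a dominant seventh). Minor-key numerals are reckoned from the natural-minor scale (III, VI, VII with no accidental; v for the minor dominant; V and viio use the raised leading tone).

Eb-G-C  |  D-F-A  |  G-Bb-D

iv6 - v - i

Eb-G-C: root C is the subdominant; minor triad there is iv6.
D-F-A: root D is the dominant; minor triad there is v.
G-Bb-D: root G is the tonic; minor triad there is i.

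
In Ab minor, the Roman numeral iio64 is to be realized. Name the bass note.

iio in Ab minor has root Bb; the chord is Bb-Db-Fb.
The figure 64 means second inversion — the fifth is in the bass.

Fb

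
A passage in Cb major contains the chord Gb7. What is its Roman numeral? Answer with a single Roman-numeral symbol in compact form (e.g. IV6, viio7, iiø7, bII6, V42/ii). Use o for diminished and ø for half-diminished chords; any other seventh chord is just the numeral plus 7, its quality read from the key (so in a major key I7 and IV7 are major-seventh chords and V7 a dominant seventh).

V7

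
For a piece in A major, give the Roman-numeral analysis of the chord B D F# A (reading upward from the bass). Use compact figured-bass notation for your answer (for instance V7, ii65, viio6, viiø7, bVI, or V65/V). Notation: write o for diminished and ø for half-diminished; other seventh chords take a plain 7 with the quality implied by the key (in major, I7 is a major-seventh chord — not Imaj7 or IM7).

ii7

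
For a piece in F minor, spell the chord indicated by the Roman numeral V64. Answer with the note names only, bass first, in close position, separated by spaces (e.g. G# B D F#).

G C E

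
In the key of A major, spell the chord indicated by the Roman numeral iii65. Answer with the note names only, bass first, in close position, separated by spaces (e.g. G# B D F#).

E G# B C#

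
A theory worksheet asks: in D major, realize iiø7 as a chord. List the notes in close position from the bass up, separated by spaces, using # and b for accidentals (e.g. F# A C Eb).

E G Bb D

Scale degree 2 in D major is E; here the chord built on it is altered to a half-diminished seventh chord. iiø7 is the half-diminished supertonic seventh, borrowed from the parallel minor.
So the chord is E-G-Bb-D.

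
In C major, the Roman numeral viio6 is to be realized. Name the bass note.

D

viio in C major has root B; the chord is B-D-F.
The figure 6 means first inversion — the third is in the bass.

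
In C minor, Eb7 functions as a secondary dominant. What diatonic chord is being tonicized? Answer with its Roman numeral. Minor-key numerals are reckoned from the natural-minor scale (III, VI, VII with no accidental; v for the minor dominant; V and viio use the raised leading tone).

VI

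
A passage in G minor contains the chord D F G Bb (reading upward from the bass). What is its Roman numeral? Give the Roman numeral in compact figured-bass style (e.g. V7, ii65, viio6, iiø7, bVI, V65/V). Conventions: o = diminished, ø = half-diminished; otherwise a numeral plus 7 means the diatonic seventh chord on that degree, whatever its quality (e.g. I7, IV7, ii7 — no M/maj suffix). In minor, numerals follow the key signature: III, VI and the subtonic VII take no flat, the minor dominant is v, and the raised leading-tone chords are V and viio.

The pitches G-Bb-D-F form a minor seventh chord rooted on G.
In G minor, G is the tonic; the diatonic minor seventh chord there is i7.
With D in the bass the chord is in second inversion, so the figured bass is 43.

i43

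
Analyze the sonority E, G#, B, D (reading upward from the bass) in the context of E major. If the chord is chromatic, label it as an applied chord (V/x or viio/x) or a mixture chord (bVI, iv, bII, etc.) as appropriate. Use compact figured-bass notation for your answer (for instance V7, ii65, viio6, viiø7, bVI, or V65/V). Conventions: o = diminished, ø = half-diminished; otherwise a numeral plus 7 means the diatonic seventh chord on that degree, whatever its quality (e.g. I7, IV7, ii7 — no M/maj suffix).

V7/IV

The pitches E-G#-B-D form a dominant seventh chord rooted on E.
E is not a diatonic chord root with this quality in E major, but it lies a perfect fifth above A (IV), so the chord functions as an applied dominant of IV.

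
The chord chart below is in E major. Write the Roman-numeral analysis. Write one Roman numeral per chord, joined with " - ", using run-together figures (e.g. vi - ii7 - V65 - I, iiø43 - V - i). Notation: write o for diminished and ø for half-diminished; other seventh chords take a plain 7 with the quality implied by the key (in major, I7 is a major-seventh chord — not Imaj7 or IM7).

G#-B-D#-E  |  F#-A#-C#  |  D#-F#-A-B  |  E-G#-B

G#-B-D#-E: root E is the tonic; major seventh chord there is I65.
F#-A#-C#: chromatic; F# is V of V, so V/V.
D#-F#-A-B: dominant seventh chord on B = scale degree 5 → V65.
E-G#-B has root E, degree 1 in E major, so I.

I65 - V/V - V65 - I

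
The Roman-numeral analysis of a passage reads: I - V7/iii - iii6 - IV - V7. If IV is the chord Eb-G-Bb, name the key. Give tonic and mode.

Bb major

The chord Eb is a major triad rooted on Eb; its label is IV.
If Eb is scale degree 4 and the mode makes that degree carry a major triad, the tonic is Bb and the mode is major.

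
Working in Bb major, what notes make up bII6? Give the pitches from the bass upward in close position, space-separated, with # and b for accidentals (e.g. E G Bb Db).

Eb Gb Cb

bII6 is the Neapolitan sixth — a major triad on the lowered second degree, here in its customary first inversion. In Bb major that root is Cb.
So the chord is Cb-Eb-Gb.
The figured bass 6 indicates first inversion, placing the third (Eb) in the bass: Eb-Gb-Cb.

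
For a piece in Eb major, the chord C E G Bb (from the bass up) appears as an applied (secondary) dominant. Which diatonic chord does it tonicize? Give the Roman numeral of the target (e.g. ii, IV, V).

The chord is a dominant seventh chord on C.
A dominant resolves down a perfect fifth: C → F. In Eb major, F is scale degree 2, i.e. ii.

ii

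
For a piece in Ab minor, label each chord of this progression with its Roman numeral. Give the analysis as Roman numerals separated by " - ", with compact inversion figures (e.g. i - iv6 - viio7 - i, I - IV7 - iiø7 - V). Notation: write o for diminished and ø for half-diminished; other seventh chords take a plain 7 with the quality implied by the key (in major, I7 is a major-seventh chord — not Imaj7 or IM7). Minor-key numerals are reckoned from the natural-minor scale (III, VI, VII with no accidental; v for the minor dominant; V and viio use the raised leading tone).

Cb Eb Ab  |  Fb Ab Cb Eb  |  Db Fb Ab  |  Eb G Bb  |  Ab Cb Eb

i6 - VI7 - iv - V - i

Cb-Eb-Ab: root Ab is the tonic; minor triad there is i6.
Fb-Ab-Cb-Eb: root Fb is the submediant; major seventh chord there is VI7.
Db-Fb-Ab: minor triad on Db = scale degree 4 → iv.
Eb-G-Bb: major triad on Eb = scale degree 5 → V.
Ab-Cb-Eb: root Ab is the tonic; minor triad there is i.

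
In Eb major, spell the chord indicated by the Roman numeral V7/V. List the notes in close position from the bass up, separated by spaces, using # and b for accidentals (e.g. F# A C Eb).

F A C Eb

V7/V is a secondary dominant — the dominant seventh of V. V in Eb major is Bb, so the applied chord's root is F, a perfect fifth above.
Building a dominant seventh chord on F gives F-A-C-Eb.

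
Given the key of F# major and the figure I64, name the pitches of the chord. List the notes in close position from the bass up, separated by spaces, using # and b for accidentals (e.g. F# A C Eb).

In F# major, scale degree 1 is F#, and the diatonic chord built there is a major triad.
Stacking thirds from F# gives F#-A#-C#.
With the 64 figure the chord is in second inversion; from the bass C# upward in close position it reads C#-F#-A#.

C# F# A#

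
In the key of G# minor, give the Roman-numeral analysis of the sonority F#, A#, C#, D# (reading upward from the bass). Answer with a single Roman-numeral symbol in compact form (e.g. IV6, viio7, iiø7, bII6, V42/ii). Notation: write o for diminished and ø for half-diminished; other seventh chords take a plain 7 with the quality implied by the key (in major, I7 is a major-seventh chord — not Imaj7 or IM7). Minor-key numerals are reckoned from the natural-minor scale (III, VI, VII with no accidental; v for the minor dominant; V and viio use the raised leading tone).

v65

Stacked in thirds the chord is D#-F#-A#-C#: a minor seventh chord on D#.
In G# minor, D# is the dominant; the diatonic minor seventh chord there is v7.
With F# in the bass the chord is in first inversion, so the figured bass is 65.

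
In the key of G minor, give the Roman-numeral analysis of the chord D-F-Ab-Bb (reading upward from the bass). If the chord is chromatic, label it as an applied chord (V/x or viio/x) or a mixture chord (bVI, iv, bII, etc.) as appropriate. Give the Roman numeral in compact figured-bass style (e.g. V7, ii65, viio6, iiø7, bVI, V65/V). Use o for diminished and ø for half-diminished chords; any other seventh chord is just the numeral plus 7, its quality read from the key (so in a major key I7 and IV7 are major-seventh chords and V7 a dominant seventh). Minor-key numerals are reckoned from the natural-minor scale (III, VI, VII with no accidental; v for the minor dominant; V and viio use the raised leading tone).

The pitches Bb-D-F-Ab form a dominant seventh chord rooted on Bb.
Bb is not a diatonic chord root with this quality in G minor, but it lies a perfect fifth above Eb (VI), so the chord functions as an applied dominant of VI.
With D in the bass the chord is in first inversion, so the figured bass is 65.

V65/VI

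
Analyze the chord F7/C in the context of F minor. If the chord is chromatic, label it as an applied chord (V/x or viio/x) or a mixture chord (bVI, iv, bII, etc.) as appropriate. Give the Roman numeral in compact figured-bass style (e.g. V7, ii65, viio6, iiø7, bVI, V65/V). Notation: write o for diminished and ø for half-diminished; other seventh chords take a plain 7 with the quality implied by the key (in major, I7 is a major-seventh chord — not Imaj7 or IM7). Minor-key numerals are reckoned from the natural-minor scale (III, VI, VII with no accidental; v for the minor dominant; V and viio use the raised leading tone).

V43/iv

Stacked in thirds the chord is F-A-C-Eb: a dominant seventh chord on F.
F is not a diatonic chord root with this quality in F minor, but it lies a perfect fifth above Bb (iv), so the chord functions as an applied dominant of iv.
With C in the bass the chord is in second inversion, so the figured bass is 43.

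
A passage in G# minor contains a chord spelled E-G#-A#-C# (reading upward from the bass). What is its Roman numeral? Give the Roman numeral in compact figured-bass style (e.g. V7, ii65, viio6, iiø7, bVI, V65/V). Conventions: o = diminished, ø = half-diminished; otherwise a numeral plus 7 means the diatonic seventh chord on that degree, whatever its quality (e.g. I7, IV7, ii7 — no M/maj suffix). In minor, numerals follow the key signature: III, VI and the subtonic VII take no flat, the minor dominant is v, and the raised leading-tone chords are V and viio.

iiø43

Stacked in thirds the chord is A#-C#-E-G#: a half-diminished seventh chord on A#.
In G# minor, A# is the supertonic; the diatonic half-diminished seventh chord there is iiø7.
With E in the bass the chord is in second inversion, so the figured bass is 43.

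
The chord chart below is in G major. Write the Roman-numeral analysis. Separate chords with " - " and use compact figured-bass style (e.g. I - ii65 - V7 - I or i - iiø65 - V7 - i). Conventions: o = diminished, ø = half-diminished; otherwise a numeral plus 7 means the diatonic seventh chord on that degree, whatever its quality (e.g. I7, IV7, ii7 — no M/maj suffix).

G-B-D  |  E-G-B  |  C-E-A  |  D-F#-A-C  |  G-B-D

G-B-D has root G, degree 1 in G major, so I.
E-G-B: minor triad on E = scale degree 6 → vi.
C-E-A: root A is the supertonic; minor triad there is ii6.
D-F#-A-C has root D, degree 5 in G major, so V7.
G-B-D has root G, degree 1 in G major, so I.

I - vi - ii6 - V7 - I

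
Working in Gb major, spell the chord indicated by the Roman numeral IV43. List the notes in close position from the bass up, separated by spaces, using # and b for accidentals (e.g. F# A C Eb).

In Gb major, the fourth degree is Cb, and the diatonic chord built there is a major seventh chord.
Stacking thirds from Cb gives Cb-Eb-Gb-Bb.
With the 43 figure the chord is in second inversion; from the bass Gb upward in close position it reads Gb-Bb-Cb-Eb.

Gb Bb Cb Eb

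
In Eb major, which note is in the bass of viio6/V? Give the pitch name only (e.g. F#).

The applied chord viio6/V is rooted on A: A-C-Eb.
The figure 6 means first inversion — the third is in the bass.

C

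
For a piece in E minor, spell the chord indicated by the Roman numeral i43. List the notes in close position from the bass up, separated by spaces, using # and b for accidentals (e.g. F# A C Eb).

B D E G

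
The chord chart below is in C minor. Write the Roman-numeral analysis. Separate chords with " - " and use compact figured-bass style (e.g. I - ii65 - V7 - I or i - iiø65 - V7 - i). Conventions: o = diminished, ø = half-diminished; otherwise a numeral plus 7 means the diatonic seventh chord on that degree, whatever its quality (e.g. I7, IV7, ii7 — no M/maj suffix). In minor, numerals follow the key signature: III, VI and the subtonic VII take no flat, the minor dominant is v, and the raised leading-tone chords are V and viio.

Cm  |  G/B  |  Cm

Cm: root C is the tonic; minor triad there is i.
G/B: root G is the dominant; major triad there is V6.
Cm: minor triad on C = scale degree 1 → i.

i - V6 - i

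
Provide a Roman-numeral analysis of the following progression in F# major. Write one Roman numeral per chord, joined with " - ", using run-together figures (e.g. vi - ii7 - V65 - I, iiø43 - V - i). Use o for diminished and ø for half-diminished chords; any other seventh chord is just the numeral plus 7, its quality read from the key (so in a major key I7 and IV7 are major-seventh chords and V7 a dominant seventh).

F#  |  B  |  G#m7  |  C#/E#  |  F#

I - IV - ii7 - V6 - I

F#: major triad on F# = scale degree 1 → I.
B has root B, degree 4 in F# major, so IV.
G#m7: root G# is the supertonic; minor seventh chord there is ii7.
C#/E#: root C# is the dominant; major triad there is V6.
F# has root F#, degree 1 in F# major, so I.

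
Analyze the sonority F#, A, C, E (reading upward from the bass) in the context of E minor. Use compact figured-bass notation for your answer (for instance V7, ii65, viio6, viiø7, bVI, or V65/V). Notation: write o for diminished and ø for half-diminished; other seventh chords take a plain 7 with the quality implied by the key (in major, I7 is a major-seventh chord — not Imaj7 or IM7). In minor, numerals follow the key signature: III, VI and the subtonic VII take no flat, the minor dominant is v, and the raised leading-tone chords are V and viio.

iiø7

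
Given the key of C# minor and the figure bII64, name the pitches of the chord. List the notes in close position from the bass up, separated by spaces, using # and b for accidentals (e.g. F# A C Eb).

Scale degree 2 in C# minor is D#; lowering it a half step gives D. bII64 is the Neapolitan chord — a major triad on the lowered second degree.
So the chord is D-F#-A, a major triad.
With the 64 figure the chord is in second inversion; from the bass A upward in close position it reads A-D-F#.

A D F#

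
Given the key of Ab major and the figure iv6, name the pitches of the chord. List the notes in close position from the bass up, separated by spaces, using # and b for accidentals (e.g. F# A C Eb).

iv6 is the minor subdominant, borrowed from the parallel minor. In Ab major that root is Db.
So the chord is Db-Fb-Ab.
With the 6 figure the chord is in first inversion; from the bass Fb upward in close position it reads Fb-Ab-Db.

Fb Ab Db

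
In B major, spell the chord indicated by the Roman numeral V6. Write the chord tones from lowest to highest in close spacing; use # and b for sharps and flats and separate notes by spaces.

In B major, scale degree 5 is F#, and the diatonic chord built there is a major triad.
That chord is spelled F#-A#-C#.
With the 6 figure the chord is in first inversion; from the bass A# upward in close position it reads A#-C#-F#.

A# C# F#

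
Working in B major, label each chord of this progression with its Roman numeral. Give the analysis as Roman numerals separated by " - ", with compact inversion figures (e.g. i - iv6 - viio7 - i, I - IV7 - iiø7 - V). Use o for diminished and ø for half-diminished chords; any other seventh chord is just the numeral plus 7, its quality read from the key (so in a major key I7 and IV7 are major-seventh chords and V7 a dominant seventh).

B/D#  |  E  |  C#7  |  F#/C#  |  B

B/D#: major triad on B = scale degree 1 → I6.
E: root E is the subdominant; major triad there is IV.
C#7: a dominant seventh chord on C#, the applied dominant of V → V7/V.
F#/C# has root F#, degree 5 in B major, so V64.
B: major triad on B = scale degree 1 → I.

I6 - IV - V7/V - V64 - I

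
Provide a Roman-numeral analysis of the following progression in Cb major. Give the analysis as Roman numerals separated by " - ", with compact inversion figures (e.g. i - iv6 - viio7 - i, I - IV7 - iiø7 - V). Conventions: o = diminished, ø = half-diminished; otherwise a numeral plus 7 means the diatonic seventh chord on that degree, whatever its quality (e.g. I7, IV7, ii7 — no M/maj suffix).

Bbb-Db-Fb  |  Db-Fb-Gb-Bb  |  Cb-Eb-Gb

bVII - V43 - I

Bbb-Db-Fb: Bbb with this quality isn't in the key; it's bVII, borrowed from the parallel minor.
Db-Fb-Gb-Bb: dominant seventh chord on Gb = scale degree 5 → V43.
Cb-Eb-Gb has root Cb, degree 1 in Cb major, so I.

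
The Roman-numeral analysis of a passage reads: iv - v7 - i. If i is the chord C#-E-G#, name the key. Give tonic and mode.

C# minor

The anchor chord is a minor triad on C#, labeled i.
If C# is scale degree 1 and the mode makes that degree carry a minor triad, the tonic is C# and the mode is minor.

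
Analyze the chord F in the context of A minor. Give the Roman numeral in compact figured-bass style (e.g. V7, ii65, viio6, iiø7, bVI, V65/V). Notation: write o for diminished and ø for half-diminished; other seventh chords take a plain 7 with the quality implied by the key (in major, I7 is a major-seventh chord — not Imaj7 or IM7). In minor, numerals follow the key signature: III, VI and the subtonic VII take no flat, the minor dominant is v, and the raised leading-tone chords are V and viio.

VI

The pitches F-A-C form a major triad rooted on F.
F is scale degree 6 in A minor, and a major triad on that degree is written VI.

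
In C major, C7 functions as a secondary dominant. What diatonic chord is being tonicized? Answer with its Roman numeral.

The chord is a dominant seventh chord on C.
A dominant resolves down a perfect fifth: C → F. In C major, F is scale degree 4, i.e. IV.

IV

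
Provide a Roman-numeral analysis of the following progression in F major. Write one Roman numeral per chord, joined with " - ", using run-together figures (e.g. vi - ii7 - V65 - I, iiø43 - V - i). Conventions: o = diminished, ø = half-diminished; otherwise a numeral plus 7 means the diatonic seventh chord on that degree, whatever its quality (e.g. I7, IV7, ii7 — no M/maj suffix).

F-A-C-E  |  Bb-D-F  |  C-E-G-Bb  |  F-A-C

I7 - IV - V7 - I

F-A-C-E has root F, degree 1 in F major, so I7.
Bb-D-F: root Bb is the subdominant; major triad there is IV.
C-E-G-Bb: root C is the dominant; dominant seventh chord there is V7.
F-A-C: root F is the tonic; major triad there is I.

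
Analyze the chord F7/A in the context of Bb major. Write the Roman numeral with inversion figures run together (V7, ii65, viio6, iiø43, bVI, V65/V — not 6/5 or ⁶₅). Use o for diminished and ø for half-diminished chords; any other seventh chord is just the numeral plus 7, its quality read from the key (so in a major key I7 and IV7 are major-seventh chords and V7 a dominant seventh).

Stacked in thirds the chord is F-A-C-Eb: a dominant seventh chord on F.
In Bb major, F is the dominant; the diatonic dominant seventh chord there is V7.
With A in the bass the chord is in first inversion, so the figured bass is 65.

V65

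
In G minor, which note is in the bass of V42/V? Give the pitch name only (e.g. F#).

The applied chord V42/V is rooted on A: A-C#-E-G.
The figure 42 means third inversion — the seventh is in the bass.

G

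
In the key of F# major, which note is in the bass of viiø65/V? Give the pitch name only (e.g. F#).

D#

The applied chord viiø65/V is rooted on B#: B#-D#-F#-A#.
The figure 65 means first inversion — the third is in the bass.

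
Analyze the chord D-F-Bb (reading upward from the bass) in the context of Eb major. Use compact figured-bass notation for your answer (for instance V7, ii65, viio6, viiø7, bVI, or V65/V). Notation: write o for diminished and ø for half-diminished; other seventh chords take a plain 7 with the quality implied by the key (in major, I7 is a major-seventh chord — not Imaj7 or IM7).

The pitches Bb-D-F form a major triad rooted on Bb.
Bb is scale degree 5 in Eb major, and a major triad on that degree is written V.
With D in the bass the chord is in first inversion, so the figured bass is 6.

V6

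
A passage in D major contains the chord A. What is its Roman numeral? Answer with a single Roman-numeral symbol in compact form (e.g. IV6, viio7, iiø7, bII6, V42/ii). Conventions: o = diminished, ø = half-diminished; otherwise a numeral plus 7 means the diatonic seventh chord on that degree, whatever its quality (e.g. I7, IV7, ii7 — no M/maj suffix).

V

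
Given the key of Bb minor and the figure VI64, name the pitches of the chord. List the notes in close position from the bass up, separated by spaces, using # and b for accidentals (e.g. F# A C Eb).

Db Gb Bb

In Bb minor, the sixth degree is Gb, and the diatonic chord built there is a major triad.
Stacking thirds from Gb gives Gb-Bb-Db.
With the 64 figure the chord is in second inversion; from the bass Db upward in close position it reads Db-Gb-Bb.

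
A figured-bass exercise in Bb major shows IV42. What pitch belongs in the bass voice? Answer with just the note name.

D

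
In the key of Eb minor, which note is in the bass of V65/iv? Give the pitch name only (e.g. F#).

G

The applied chord V65/iv is rooted on Eb: Eb-G-Bb-Db.
The figure 65 means first inversion — the third is in the bass.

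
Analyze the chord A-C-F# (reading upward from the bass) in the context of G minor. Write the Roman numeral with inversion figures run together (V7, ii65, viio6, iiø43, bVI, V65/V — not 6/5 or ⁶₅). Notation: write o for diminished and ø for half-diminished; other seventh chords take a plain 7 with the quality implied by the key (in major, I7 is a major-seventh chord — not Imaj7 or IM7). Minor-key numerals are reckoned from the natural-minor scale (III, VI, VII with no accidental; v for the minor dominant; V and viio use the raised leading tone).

viio6

Stacked in thirds the chord is F#-A-C: a diminished triad on F#.
In G minor, F# is the leading tone; the diatonic diminished triad there is viio.
With A in the bass the chord is in first inversion, so the figured bass is 6.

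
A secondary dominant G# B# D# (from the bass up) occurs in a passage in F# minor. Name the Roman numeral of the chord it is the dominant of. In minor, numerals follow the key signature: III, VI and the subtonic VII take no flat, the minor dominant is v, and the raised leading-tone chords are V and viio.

V

The chord is a major triad on G#.
A dominant resolves down a perfect fifth: G# → C#. In F# minor, C# is scale degree 5, i.e. V.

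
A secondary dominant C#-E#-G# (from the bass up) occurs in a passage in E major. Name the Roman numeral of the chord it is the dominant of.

ii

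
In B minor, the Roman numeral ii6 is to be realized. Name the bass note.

E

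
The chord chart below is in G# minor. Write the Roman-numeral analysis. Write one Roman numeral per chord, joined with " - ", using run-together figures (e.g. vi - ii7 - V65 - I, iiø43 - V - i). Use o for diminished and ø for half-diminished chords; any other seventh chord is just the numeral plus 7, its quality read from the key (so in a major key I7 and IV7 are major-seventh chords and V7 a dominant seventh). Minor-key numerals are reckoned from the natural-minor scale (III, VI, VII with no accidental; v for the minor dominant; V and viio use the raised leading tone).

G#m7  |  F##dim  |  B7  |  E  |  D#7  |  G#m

G#m7: minor seventh chord on G# = scale degree 1 → i7.
F##dim: root F## is the leading tone; diminished triad there is viio.
B7: a dominant seventh chord on B, the applied dominant of VI → V7/VI.
E: major triad on E = scale degree 6 → VI.
D#7: root D# is the dominant; dominant seventh chord there is V7.
G#m: minor triad on G# = scale degree 1 → i.

i7 - viio - V7/VI - VI - V7 - i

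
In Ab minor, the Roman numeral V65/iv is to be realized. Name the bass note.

The applied chord V65/iv is rooted on Ab: Ab-C-Eb-Gb.
The figure 65 means first inversion — the third is in the bass.

C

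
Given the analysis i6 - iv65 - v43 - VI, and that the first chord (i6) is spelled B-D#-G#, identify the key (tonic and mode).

i6 is given as B-D#-G# — a minor triad with root G#.
If G# is scale degree 1 and the mode makes that degree carry a minor triad, the tonic is G# and the mode is minor.

G# minor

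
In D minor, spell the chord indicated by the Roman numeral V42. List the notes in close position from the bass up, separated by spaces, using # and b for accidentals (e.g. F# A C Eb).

G A C# E

In D minor, scale degree 5 is A. The dominant is major (leading tone raised), so V is a dominant seventh chord.
Stacking thirds from A gives A-C#-E-G.
With the 42 figure the chord is in third inversion; from the bass G upward in close position it reads G-A-C#-E.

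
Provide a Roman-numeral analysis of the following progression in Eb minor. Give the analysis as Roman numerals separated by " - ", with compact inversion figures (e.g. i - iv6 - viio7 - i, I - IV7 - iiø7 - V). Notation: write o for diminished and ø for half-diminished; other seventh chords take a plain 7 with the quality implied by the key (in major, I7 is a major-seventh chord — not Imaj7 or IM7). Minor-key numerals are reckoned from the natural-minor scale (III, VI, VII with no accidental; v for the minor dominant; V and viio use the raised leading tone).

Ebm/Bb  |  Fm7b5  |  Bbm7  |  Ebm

i64 - iiø7 - v7 - i

Ebm/Bb: minor triad on Eb = scale degree 1 → i64.
Fm7b5: half-diminished seventh chord on F = scale degree 2 → iiø7.
Bbm7: minor seventh chord on Bb = scale degree 5 → v7.
Ebm has root Eb, degree 1 in Eb minor, so i.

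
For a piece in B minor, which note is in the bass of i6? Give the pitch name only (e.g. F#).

i in B minor has root B; the chord is B-D-F#.
The figure 6 means first inversion — the third is in the bass.

D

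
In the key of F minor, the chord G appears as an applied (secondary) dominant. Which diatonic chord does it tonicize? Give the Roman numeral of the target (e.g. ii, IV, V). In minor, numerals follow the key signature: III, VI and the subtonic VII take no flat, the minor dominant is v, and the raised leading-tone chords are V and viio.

The chord is a major triad on G.
A dominant resolves down a perfect fifth: G → C. In F minor, C is scale degree 5, i.e. V.

V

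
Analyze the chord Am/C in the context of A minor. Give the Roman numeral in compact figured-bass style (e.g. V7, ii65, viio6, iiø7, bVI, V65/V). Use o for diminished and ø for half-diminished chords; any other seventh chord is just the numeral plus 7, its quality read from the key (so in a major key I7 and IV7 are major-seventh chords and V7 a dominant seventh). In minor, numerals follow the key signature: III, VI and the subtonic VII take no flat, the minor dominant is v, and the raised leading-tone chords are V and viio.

i6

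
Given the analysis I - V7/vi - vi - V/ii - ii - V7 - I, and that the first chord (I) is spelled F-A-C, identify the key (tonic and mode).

The chord F is a major triad rooted on F; its label is I.
If F is scale degree 1 and the mode makes that degree carry a major triad, the tonic is F and the mode is major.

F major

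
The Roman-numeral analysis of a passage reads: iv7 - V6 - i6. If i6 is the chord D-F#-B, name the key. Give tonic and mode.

B minor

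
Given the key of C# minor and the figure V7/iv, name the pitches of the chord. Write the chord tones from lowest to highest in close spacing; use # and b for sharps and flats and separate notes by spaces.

C# E# G# B

The slash means an applied dominant: we want the dominant of iv. In C# minor, iv is F# minor, and its dominant is built on C#.
Building a dominant seventh chord on C# gives C#-E#-G#-B.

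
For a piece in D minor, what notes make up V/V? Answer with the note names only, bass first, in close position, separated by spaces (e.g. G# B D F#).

The slash means an applied dominant: we want the dominant of V. In D minor, V is A major, and its dominant is built on E.
Building a major triad on E gives E-G#-B.

E G# B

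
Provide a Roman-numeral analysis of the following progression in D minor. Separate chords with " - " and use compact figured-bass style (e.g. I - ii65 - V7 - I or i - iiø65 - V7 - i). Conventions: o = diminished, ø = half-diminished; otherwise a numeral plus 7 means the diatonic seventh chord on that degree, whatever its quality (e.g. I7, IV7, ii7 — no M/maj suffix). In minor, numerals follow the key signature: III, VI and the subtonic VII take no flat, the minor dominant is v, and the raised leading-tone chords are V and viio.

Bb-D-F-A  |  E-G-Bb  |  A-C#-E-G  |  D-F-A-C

Bb-D-F-A: root Bb is the submediant; major seventh chord there is VI7.
E-G-Bb: diminished triad on E = scale degree 2 → iio.
A-C#-E-G has root A, degree 5 in D minor, so V7.
D-F-A-C: minor seventh chord on D = scale degree 1 → i7.

VI7 - iio - V7 - i7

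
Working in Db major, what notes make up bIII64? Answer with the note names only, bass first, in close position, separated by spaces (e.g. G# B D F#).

bIII64 is a major triad on the lowered third degree, borrowed from the parallel minor. In Db major that root is Fb.
So the chord is Fb-Ab-Cb.
The figured bass 64 indicates second inversion, placing the fifth (Cb) in the bass: Cb-Fb-Ab.

Cb Fb Ab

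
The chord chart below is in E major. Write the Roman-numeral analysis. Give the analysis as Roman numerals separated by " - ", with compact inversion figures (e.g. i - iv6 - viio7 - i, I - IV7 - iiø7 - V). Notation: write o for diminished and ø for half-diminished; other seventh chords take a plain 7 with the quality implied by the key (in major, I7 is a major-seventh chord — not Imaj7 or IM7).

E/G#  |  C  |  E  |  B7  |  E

I6 - bVI - I - V7 - I

E/G#: root E is the tonic; major triad there is I6.
C is non-diatonic — bVI, a mixture chord from E minor.
E: major triad on E = scale degree 1 → I.
B7 has root B, degree 5 in E major, so V7.
E: root E is the tonic; major triad there is I.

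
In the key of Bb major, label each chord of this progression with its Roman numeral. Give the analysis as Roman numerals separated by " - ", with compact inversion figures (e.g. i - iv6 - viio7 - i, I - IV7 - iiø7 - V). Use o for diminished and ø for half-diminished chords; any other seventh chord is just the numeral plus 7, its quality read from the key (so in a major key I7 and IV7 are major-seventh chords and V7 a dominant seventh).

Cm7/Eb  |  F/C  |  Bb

ii65 - V64 - I

Cm7/Eb: minor seventh chord on C = scale degree 2 → ii65.
F/C: major triad on F = scale degree 5 → V64.
Bb has root Bb, degree 1 in Bb major, so I.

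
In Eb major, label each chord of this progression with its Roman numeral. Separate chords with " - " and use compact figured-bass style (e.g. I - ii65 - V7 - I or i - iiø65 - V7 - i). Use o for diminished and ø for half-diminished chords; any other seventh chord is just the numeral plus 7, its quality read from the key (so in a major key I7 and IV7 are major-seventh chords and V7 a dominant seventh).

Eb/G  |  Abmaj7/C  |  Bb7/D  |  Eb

Eb/G has root Eb, degree 1 in Eb major, so I6.
Abmaj7/C: root Ab is the subdominant; major seventh chord there is IV65.
Bb7/D: root Bb is the dominant; dominant seventh chord there is V65.
Eb: root Eb is the tonic; major triad there is I.

I6 - IV65 - V65 - I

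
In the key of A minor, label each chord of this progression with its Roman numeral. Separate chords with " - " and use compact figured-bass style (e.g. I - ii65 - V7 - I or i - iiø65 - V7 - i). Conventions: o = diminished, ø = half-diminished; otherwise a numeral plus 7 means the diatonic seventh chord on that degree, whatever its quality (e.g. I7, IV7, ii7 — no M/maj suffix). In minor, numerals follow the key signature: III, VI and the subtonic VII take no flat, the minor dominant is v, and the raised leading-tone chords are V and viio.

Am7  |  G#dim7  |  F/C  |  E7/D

i7 - viio7 - VI64 - V42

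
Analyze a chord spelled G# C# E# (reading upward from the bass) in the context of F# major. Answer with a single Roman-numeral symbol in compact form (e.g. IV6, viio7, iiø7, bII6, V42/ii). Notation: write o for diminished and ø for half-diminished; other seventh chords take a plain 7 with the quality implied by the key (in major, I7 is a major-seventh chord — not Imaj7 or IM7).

Stacked in thirds the chord is C#-E#-G#: a major triad on C#.
C# is scale degree 5 in F# major, and a major triad on that degree is written V.
With G# in the bass the chord is in second inversion, so the figured bass is 64.

V64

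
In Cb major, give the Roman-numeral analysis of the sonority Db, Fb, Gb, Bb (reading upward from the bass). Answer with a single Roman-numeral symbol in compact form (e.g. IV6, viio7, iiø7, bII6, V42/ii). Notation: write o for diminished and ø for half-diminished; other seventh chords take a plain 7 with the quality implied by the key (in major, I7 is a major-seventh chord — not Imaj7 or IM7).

V43

The pitches Gb-Bb-Db-Fb form a dominant seventh chord rooted on Gb.
Gb is scale degree 5 in Cb major, and a dominant seventh chord on that degree is written V7.
With Db in the bass the chord is in second inversion, so the figured bass is 43.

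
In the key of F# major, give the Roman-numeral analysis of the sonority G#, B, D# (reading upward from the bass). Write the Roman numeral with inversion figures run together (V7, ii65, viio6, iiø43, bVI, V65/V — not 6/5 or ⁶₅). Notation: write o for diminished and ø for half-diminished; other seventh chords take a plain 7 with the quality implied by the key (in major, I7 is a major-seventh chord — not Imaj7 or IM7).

ii

The pitches G#-B-D# form a minor triad rooted on G#.
In F# major, G# is the supertonic; the diatonic minor triad there is ii.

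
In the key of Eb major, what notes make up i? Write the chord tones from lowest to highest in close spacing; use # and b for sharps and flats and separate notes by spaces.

i is the minor tonic, borrowed from the parallel minor. In Eb major that root is Eb.
So the chord is Eb-Gb-Bb.

Eb Gb Bb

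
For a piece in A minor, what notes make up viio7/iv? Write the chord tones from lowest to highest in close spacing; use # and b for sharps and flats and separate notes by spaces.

The slash marks an applied leading-tone chord: viio of iv. In A minor, iv is D, so the leading tone to it is C#, a half step below.
Building a fully diminished seventh chord on C# gives C#-E-G-Bb.

C# E G Bb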